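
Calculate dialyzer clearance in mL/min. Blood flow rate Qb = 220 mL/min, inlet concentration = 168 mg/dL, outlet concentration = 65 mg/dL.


K = Qb * (Cb_in - Cb_out) / Cb_in
K = 220 * (168 - 65) / 168
K = 134.9 mL/min


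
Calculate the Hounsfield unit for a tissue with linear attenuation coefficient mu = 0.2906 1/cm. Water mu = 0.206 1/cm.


HU = ((mu_tissue - mu_water) / mu_water) * 1000
HU = ((0.2906 - 0.206) / 0.206) * 1000
HU = 410.7


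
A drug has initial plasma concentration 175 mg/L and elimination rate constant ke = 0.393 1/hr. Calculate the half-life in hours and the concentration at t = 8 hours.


t_half = ln(2) / ke = 0.693147 / 0.393 = 1.764 hr
C(t) = C0 * exp(-ke*t) = 175 * exp(-0.393*8)
C(8) = 7.544 mg/L


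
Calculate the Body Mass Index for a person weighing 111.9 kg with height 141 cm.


BMI = weight / height^2
height = 141 cm = 1.41 m
BMI = 111.9 / 1.41^2
BMI = 56.28 kg/m^2


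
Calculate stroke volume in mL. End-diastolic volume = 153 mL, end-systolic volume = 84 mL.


SV = EDV - ESV
SV = 153 - 84
SV = 69 mL


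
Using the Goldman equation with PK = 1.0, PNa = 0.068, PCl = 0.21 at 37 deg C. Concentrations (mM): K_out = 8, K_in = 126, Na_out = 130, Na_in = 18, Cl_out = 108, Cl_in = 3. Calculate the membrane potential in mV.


Vm = (RT/F)*ln((PK*Ko + PNa*Nao + PCl*Cli)/(PK*Ki + PNa*Nai + PCl*Clo))
Numer = 17.47, Denom = 149.904
Vm = -57.45 mV


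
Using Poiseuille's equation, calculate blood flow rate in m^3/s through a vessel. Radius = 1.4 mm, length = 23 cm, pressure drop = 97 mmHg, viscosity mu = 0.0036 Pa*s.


Q = pi*r^4*dP / (8*mu*L)
r = 0.0014 m, L = 0.23 m
dP = 97 mmHg = 12932.234 Pa
Q = 2.3562e-05 m^3/s


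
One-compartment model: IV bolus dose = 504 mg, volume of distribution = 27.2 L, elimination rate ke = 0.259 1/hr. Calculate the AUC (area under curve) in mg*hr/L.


C0 = Dose/Vd = 504/27.2 = 18.5294 mg/L
AUC = C0/ke = 18.5294/0.259
AUC = 71.54 mg*hr/L


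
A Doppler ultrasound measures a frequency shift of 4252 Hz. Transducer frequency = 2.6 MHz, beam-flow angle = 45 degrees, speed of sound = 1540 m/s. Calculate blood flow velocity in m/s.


v = fd * c / (2 * f0 * cos(theta))
v = 4252 * 1540 / (2 * 2.6000e+06 * cos(45))
v = 1.781 m/s


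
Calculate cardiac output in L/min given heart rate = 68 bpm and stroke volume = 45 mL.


CO = HR * SV
CO = 68 * 45 / 1000
CO = 3.06 L/min


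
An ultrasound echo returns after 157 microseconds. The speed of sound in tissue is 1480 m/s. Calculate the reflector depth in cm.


depth = c * t / 2
t = 157 us = 1.5700e-04 s
depth = 1480 * 1.5700e-04 / 2
depth = 0.11618 m = 11.618 cm


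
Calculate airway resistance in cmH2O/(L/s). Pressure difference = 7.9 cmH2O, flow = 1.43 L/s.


R = dP / flow
R = 7.9 / 1.43
R = 5.524 cmH2O/(L/s)


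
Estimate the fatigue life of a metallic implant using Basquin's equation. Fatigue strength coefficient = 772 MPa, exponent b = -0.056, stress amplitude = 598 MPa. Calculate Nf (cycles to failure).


sigma_a = sigma_f' * (2Nf)^b
2Nf = (sigma_a/sigma_f')^(1/b)
2Nf = (598/772)^(1/-0.056)
2Nf = 95.641182
Nf = 47.82


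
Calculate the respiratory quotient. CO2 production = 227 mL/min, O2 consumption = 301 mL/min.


RQ = VCO2 / VO2
RQ = 227 / 301
RQ = 0.7542


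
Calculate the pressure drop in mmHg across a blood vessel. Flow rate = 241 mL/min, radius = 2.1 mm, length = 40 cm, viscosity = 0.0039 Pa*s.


dP = 8*mu*L*Q / (pi*r^4)
Q = 241 mL/min = 4.01667e-06 m^3/s
dP = 820.453 Pa = 820.453 / 133.322 mmHg = 6.154 mmHg


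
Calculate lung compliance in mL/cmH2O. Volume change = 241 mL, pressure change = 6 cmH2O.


C = dV / dP
C = 241 / 6
C = 40.17 mL/cmH2O


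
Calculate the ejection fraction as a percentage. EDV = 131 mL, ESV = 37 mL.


SV = EDV - ESV = 131 - 37 = 94 mL
EF = SV/EDV * 100 = 94/131 * 100
EF = 71.76%


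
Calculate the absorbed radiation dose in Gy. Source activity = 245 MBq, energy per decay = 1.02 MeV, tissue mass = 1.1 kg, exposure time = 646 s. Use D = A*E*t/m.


A = 245 MBq = 2.4500e+08 Bq
E = 1.02 MeV = 1.63404e-13 J
D = A*E*t/m = 2.4500e+08*1.63404e-13*646/1.1
D = 0.02351 Gy


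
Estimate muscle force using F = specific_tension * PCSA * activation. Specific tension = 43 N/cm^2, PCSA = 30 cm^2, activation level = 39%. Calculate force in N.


F = sigma * PCSA * activation
F = 43 * 30 * 0.39
F = 503.1 N


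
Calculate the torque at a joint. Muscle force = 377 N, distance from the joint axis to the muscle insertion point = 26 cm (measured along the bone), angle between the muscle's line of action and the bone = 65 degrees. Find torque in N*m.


Torque = F * d * sin(theta)   (moment arm = d*sin(theta))
d = 26 cm = 0.26 m
Torque = 377 * 0.26 * sin(65)
Torque = 88.84 N*m


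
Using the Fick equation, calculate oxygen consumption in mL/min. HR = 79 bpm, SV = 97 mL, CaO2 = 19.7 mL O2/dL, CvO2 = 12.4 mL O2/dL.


CO = HR*SV = 79*97/1000 = 7.663 L/min
a-v O2 diff = 19.7 - 12.4 = 7.3 mL/dL
VO2 = CO * (CaO2-CvO2) * 10 dL/L
VO2 = 7.663 * 7.3 * 10
VO2 = 559.4 mL/min


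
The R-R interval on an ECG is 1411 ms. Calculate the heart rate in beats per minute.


HR = 60 / RR_interval(s)
RR = 1411 ms = 1.411 s
HR = 60 / 1.411 = 42.52 bpm


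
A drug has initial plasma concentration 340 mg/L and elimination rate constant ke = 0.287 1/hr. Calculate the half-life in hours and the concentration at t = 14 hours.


t_half = ln(2) / ke = 0.693147 / 0.287 = 2.415 hr
C(t) = C0 * exp(-ke*t) = 340 * exp(-0.287*14)
C(14) = 6.116 mg/L


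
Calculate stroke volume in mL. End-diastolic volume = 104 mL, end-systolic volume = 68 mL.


SV = EDV - ESV
SV = 104 - 68
SV = 36 mL


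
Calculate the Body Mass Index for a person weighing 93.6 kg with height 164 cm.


BMI = weight / height^2
height = 164 cm = 1.64 m
BMI = 93.6 / 1.64^2
BMI = 34.8 kg/m^2


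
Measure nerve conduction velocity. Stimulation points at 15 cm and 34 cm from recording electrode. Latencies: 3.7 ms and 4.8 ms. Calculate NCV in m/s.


Distance = (34 - 15) / 100 = 0.19 m
dt = (4.8 - 3.7) / 1000 = 0.0011 s
NCV = dist / dt = 172.7 m/s


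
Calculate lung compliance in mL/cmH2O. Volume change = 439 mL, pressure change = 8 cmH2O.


C = dV / dP
C = 439 / 8
C = 54.88 mL/cmH2O


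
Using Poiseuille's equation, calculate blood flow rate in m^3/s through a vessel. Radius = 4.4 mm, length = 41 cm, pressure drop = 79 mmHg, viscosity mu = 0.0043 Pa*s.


Q = pi*r^4*dP / (8*mu*L)
r = 0.0044 m, L = 0.41 m
dP = 79 mmHg = 10532.438 Pa
Q = 8.7932e-04 m^3/s


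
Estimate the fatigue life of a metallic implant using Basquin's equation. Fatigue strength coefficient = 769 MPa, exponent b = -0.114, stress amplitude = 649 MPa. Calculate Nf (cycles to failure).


sigma_a = sigma_f' * (2Nf)^b
2Nf = (sigma_a/sigma_f')^(1/b)
2Nf = (649/769)^(1/-0.114)
2Nf = 4.4292501
Nf = 2.215


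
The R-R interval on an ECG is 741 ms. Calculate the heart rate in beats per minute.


HR = 60 / RR_interval(s)
RR = 741 ms = 0.741 s
HR = 60 / 0.741 = 80.97 bpm


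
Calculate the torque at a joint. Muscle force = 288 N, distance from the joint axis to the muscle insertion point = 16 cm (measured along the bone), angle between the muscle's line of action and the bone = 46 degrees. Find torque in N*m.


Torque = F * d * sin(theta)   (moment arm = d*sin(theta))
d = 16 cm = 0.16 m
Torque = 288 * 0.16 * sin(46)
Torque = 33.15 N*m


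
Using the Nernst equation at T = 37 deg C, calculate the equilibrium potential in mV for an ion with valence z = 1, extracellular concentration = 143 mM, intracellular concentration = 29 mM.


E = (RT/(zF)) * ln(C_out/C_in)
T = 37 + 273.15 = 310.15 K
E = (8.314 * 310.15 / (1 * 96485)) * ln(143/29)
E = 42.64 mV


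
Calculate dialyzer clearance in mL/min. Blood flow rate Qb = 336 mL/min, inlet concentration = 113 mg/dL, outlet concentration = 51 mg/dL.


K = Qb * (Cb_in - Cb_out) / Cb_in
K = 336 * (113 - 51) / 113
K = 184.4 mL/min


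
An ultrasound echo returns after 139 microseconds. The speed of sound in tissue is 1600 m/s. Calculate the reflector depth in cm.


depth = c * t / 2
t = 139 us = 1.3900e-04 s
depth = 1600 * 1.3900e-04 / 2
depth = 0.1112 m = 11.12 cm


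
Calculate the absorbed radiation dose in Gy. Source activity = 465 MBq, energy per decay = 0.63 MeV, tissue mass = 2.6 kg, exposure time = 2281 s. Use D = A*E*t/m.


A = 465 MBq = 4.6500e+08 Bq
E = 0.63 MeV = 1.00926e-13 J
D = A*E*t/m = 4.6500e+08*1.00926e-13*2281/2.6
D = 0.04117 Gy


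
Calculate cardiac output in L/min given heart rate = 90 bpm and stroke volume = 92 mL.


CO = HR * SV
CO = 90 * 92 / 1000
CO = 8.28 L/min


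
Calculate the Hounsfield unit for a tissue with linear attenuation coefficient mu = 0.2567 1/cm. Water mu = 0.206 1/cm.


HU = ((mu_tissue - mu_water) / mu_water) * 1000
HU = ((0.2567 - 0.206) / 0.206) * 1000
HU = 246.1


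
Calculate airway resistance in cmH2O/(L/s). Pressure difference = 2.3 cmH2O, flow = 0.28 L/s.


R = dP / flow
R = 2.3 / 0.28
R = 8.214 cmH2O/(L/s)


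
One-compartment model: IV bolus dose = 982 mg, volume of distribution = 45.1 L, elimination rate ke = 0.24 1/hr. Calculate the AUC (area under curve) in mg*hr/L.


C0 = Dose/Vd = 982/45.1 = 21.7738 mg/L
AUC = C0/ke = 21.7738/0.24
AUC = 90.72 mg*hr/L


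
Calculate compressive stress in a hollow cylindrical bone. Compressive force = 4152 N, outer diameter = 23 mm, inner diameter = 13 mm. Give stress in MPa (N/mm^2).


A = pi*(r_o^2 - r_i^2)
r_o = 11.5 mm, r_i = 6.5 mm
A = 282.743 mm^2
sigma = F/A = 4152 / 282.743
sigma = 14.68 MPa


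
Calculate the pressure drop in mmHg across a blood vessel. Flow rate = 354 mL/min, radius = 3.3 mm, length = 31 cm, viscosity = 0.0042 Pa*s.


dP = 8*mu*L*Q / (pi*r^4)
Q = 354 mL/min = 5.9e-06 m^3/s
dP = 164.948 Pa = 164.948 / 133.322 mmHg = 1.237 mmHg


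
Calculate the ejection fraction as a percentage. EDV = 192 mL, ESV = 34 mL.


SV = EDV - ESV = 192 - 34 = 158 mL
EF = SV/EDV * 100 = 158/192 * 100
EF = 82.29%


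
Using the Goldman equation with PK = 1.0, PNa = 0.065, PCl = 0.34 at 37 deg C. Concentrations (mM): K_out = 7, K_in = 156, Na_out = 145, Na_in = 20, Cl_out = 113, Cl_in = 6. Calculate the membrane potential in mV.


Vm = (RT/F)*ln((PK*Ko + PNa*Nao + PCl*Cli)/(PK*Ki + PNa*Nai + PCl*Clo))
Numer = 18.465, Denom = 195.72
Vm = -63.09 mV


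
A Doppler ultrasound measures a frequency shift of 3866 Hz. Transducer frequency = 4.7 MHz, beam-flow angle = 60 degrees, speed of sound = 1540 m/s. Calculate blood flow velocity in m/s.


v = fd * c / (2 * f0 * cos(theta))
v = 3866 * 1540 / (2 * 4.7000e+06 * cos(60))
v = 1.267 m/s


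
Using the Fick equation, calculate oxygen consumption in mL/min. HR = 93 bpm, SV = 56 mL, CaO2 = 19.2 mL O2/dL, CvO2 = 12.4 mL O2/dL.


CO = HR*SV = 93*56/1000 = 5.208 L/min
a-v O2 diff = 19.2 - 12.4 = 6.8 mL/dL
VO2 = CO * (CaO2-CvO2) * 10 dL/L
VO2 = 5.208 * 6.8 * 10
VO2 = 354.1 mL/min


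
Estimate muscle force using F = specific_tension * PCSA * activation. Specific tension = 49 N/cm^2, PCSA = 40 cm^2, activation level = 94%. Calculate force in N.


F = sigma * PCSA * activation
F = 49 * 40 * 0.94
F = 1842 N


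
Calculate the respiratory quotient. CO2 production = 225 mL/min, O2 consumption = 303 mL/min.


RQ = VCO2 / VO2
RQ = 225 / 303
RQ = 0.7426


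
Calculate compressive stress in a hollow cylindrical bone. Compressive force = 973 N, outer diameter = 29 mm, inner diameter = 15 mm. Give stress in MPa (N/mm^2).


A = pi*(r_o^2 - r_i^2)
r_o = 14.5 mm, r_i = 7.5 mm
A = 483.805 mm^2
sigma = F/A = 973 / 483.805
sigma = 2.011 MPa


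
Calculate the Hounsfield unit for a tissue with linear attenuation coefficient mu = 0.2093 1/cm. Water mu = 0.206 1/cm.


HU = ((mu_tissue - mu_water) / mu_water) * 1000
HU = ((0.2093 - 0.206) / 0.206) * 1000
HU = 16.02


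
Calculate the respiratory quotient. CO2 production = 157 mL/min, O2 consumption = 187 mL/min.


RQ = VCO2 / VO2
RQ = 157 / 187
RQ = 0.8396


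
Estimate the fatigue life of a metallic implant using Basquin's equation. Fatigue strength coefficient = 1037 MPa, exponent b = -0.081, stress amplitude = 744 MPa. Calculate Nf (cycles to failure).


sigma_a = sigma_f' * (2Nf)^b
2Nf = (sigma_a/sigma_f')^(1/b)
2Nf = (744/1037)^(1/-0.081)
2Nf = 60.300203
Nf = 30.15


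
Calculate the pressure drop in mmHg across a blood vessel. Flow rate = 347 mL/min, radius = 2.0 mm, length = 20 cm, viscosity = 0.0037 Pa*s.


dP = 8*mu*L*Q / (pi*r^4)
Q = 347 mL/min = 5.78333e-06 m^3/s
dP = 681.13 Pa = 681.13 / 133.322 mmHg = 5.109 mmHg


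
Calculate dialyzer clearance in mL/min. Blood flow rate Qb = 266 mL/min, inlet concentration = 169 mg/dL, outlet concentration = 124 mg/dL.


K = Qb * (Cb_in - Cb_out) / Cb_in
K = 266 * (169 - 124) / 169
K = 70.83 mL/min


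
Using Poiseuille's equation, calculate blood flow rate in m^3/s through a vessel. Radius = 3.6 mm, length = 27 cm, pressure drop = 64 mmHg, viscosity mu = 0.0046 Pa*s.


Q = pi*r^4*dP / (8*mu*L)
r = 0.0036 m, L = 0.27 m
dP = 64 mmHg = 8532.608 Pa
Q = 4.5314e-04 m^3/s


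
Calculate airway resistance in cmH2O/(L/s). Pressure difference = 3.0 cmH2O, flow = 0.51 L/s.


R = dP / flow
R = 3.0 / 0.51
R = 5.882 cmH2O/(L/s)


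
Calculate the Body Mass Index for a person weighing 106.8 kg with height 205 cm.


BMI = weight / height^2
height = 205 cm = 2.05 m
BMI = 106.8 / 2.05^2
BMI = 25.41 kg/m^2


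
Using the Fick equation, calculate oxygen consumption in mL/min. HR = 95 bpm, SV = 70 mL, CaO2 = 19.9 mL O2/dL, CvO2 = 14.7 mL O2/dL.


CO = HR*SV = 95*70/1000 = 6.65 L/min
a-v O2 diff = 19.9 - 14.7 = 5.2 mL/dL
VO2 = CO * (CaO2-CvO2) * 10 dL/L
VO2 = 6.65 * 5.2 * 10
VO2 = 345.8 mL/min


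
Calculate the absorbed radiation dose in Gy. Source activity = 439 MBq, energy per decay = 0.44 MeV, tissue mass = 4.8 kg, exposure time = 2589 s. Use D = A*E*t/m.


A = 439 MBq = 4.3900e+08 Bq
E = 0.44 MeV = 7.0488e-14 J
D = A*E*t/m = 4.3900e+08*7.0488e-14*2589/4.8
D = 0.01669 Gy


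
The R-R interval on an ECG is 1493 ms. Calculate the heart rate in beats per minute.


HR = 60 / RR_interval(s)
RR = 1493 ms = 1.493 s
HR = 60 / 1.493 = 40.19 bpm


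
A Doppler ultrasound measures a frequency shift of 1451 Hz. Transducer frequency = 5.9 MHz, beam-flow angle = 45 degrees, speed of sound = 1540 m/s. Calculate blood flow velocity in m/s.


v = fd * c / (2 * f0 * cos(theta))
v = 1451 * 1540 / (2 * 5.9000e+06 * cos(45))
v = 0.2678 m/s


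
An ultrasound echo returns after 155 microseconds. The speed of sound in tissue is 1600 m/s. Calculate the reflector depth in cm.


depth = c * t / 2
t = 155 us = 1.5500e-04 s
depth = 1600 * 1.5500e-04 / 2
depth = 0.124 m = 12.4 cm


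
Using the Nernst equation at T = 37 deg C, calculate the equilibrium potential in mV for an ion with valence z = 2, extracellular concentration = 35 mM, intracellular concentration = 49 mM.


E = (RT/(zF)) * ln(C_out/C_in)
T = 37 + 273.15 = 310.15 K
E = (8.314 * 310.15 / (2 * 96485)) * ln(35/49)
E = -4.496 mV


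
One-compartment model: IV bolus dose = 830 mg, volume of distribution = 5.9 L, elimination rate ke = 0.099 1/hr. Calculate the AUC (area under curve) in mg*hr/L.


C0 = Dose/Vd = 830/5.9 = 140.678 mg/L
AUC = C0/ke = 140.678/0.099
AUC = 1421 mg*hr/L


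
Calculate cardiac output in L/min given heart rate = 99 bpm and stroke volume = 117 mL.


CO = HR * SV
CO = 99 * 117 / 1000
CO = 11.58 L/min


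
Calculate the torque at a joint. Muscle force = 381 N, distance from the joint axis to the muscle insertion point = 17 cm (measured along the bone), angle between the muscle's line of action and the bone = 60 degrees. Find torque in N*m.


Torque = F * d * sin(theta)   (moment arm = d*sin(theta))
d = 17 cm = 0.17 m
Torque = 381 * 0.17 * sin(60)
Torque = 56.09 N*m


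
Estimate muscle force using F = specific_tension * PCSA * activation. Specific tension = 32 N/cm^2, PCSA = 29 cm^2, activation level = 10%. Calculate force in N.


F = sigma * PCSA * activation
F = 32 * 29 * 0.1
F = 92.8 N


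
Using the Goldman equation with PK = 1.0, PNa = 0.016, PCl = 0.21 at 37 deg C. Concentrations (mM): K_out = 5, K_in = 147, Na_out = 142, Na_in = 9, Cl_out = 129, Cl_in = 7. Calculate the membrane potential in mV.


Vm = (RT/F)*ln((PK*Ko + PNa*Nao + PCl*Cli)/(PK*Ki + PNa*Nai + PCl*Clo))
Numer = 8.742, Denom = 174.234
Vm = -79.97 mV


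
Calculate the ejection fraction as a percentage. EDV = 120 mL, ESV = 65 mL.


SV = EDV - ESV = 120 - 65 = 55 mL
EF = SV/EDV * 100 = 55/120 * 100
EF = 45.83%


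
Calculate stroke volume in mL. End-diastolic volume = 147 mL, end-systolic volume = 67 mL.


SV = EDV - ESV
SV = 147 - 67
SV = 80 mL


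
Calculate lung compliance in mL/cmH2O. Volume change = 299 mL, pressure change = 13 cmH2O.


C = dV / dP
C = 299 / 13
C = 23 mL/cmH2O


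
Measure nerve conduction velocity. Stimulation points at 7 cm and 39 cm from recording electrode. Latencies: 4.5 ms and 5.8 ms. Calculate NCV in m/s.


Distance = (39 - 7) / 100 = 0.32 m
dt = (5.8 - 4.5) / 1000 = 0.0013 s
NCV = dist / dt = 246.2 m/s


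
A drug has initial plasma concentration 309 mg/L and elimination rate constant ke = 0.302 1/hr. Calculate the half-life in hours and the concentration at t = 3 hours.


t_half = ln(2) / ke = 0.693147 / 0.302 = 2.295 hr
C(t) = C0 * exp(-ke*t) = 309 * exp(-0.302*3)
C(3) = 124.9 mg/L


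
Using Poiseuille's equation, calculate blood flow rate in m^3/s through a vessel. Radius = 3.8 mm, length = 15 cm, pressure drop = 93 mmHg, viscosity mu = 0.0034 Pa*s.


Q = pi*r^4*dP / (8*mu*L)
r = 0.0038 m, L = 0.15 m
dP = 93 mmHg = 12398.946 Pa
Q = 0.001991 m^3/s


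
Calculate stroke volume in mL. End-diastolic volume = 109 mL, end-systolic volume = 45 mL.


SV = EDV - ESV
SV = 109 - 45
SV = 64 mL


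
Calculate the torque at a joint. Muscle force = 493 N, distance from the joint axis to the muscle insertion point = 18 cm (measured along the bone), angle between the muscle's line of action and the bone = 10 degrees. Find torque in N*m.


Torque = F * d * sin(theta)   (moment arm = d*sin(theta))
d = 18 cm = 0.18 m
Torque = 493 * 0.18 * sin(10)
Torque = 15.41 N*m


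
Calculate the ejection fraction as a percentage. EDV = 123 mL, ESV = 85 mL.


SV = EDV - ESV = 123 - 85 = 38 mL
EF = SV/EDV * 100 = 38/123 * 100
EF = 30.89%


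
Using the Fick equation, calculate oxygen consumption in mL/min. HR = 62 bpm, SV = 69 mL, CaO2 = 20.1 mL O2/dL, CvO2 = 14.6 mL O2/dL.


CO = HR*SV = 62*69/1000 = 4.278 L/min
a-v O2 diff = 20.1 - 14.6 = 5.5 mL/dL
VO2 = CO * (CaO2-CvO2) * 10 dL/L
VO2 = 4.278 * 5.5 * 10
VO2 = 235.3 mL/min


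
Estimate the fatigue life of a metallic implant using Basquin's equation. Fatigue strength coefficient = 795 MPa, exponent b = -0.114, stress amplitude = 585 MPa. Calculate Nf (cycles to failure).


sigma_a = sigma_f' * (2Nf)^b
2Nf = (sigma_a/sigma_f')^(1/b)
2Nf = (585/795)^(1/-0.114)
2Nf = 14.740759
Nf = 7.37


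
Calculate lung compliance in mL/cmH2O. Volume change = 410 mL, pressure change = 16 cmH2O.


C = dV / dP
C = 410 / 16
C = 25.62 mL/cmH2O


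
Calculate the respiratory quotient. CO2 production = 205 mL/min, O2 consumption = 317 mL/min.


RQ = VCO2 / VO2
RQ = 205 / 317
RQ = 0.6467


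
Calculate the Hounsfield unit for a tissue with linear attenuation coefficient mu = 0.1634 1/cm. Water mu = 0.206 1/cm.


HU = ((mu_tissue - mu_water) / mu_water) * 1000
HU = ((0.1634 - 0.206) / 0.206) * 1000
HU = -206.8


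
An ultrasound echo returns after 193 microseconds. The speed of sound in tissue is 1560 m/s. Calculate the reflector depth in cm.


depth = c * t / 2
t = 193 us = 1.9300e-04 s
depth = 1560 * 1.9300e-04 / 2
depth = 0.15054 m = 15.054 cm


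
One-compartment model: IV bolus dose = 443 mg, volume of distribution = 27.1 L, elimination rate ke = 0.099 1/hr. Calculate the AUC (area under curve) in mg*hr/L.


C0 = Dose/Vd = 443/27.1 = 16.3469 mg/L
AUC = C0/ke = 16.3469/0.099
AUC = 165.1 mg*hr/L


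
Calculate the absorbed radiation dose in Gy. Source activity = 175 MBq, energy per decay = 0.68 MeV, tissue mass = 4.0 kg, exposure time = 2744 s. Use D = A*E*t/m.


A = 175 MBq = 1.7500e+08 Bq
E = 0.68 MeV = 1.08936e-13 J
D = A*E*t/m = 1.7500e+08*1.08936e-13*2744/4.0
D = 0.01308 Gy


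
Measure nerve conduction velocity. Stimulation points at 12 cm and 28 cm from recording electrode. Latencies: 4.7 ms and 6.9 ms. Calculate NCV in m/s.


Distance = (28 - 12) / 100 = 0.16 m
dt = (6.9 - 4.7) / 1000 = 0.0022 s
NCV = dist / dt = 72.73 m/s


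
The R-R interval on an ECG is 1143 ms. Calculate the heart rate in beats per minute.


HR = 60 / RR_interval(s)
RR = 1143 ms = 1.143 s
HR = 60 / 1.143 = 52.49 bpm


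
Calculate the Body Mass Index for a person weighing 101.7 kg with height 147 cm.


BMI = weight / height^2
height = 147 cm = 1.47 m
BMI = 101.7 / 1.47^2
BMI = 47.06 kg/m^2


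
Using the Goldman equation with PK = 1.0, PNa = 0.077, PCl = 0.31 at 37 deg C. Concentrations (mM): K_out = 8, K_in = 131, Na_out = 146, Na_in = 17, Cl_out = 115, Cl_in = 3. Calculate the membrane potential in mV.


Vm = (RT/F)*ln((PK*Ko + PNa*Nao + PCl*Cli)/(PK*Ki + PNa*Nai + PCl*Clo))
Numer = 20.172, Denom = 167.959
Vm = -56.64 mV


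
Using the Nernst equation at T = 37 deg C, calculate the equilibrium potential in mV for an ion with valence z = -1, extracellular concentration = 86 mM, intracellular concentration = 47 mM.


E = (RT/(zF)) * ln(C_out/C_in)
T = 37 + 273.15 = 310.15 K
E = (8.314 * 310.15 / (-1 * 96485)) * ln(86/47)
E = -16.15 mV


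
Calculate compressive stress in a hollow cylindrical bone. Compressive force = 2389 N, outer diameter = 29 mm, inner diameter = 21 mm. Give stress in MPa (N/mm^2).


A = pi*(r_o^2 - r_i^2)
r_o = 14.5 mm, r_i = 10.5 mm
A = 314.159 mm^2
sigma = F/A = 2389 / 314.159
sigma = 7.604 MPa


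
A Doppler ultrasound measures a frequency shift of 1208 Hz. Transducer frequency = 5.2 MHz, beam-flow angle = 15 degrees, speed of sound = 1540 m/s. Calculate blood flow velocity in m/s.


v = fd * c / (2 * f0 * cos(theta))
v = 1208 * 1540 / (2 * 5.2000e+06 * cos(15))
v = 0.1852 m/s


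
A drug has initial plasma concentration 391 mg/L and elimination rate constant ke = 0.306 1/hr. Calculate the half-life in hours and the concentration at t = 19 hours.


t_half = ln(2) / ke = 0.693147 / 0.306 = 2.265 hr
C(t) = C0 * exp(-ke*t) = 391 * exp(-0.306*19)
C(19) = 1.167 mg/L


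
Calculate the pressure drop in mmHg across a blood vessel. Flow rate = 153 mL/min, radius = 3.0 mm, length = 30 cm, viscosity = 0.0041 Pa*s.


dP = 8*mu*L*Q / (pi*r^4)
Q = 153 mL/min = 2.55e-06 m^3/s
dP = 98.6053 Pa = 98.6053 / 133.322 mmHg = 0.7396 mmHg


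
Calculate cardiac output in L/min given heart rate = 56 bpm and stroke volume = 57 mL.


CO = HR * SV
CO = 56 * 57 / 1000
CO = 3.192 L/min


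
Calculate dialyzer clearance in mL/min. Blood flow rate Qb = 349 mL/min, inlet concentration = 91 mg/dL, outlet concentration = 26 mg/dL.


K = Qb * (Cb_in - Cb_out) / Cb_in
K = 349 * (91 - 26) / 91
K = 249.3 mL/min


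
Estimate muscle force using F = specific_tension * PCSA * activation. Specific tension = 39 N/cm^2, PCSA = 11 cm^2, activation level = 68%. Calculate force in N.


F = sigma * PCSA * activation
F = 39 * 11 * 0.68
F = 291.7 N


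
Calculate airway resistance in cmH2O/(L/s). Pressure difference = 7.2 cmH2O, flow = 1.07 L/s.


R = dP / flow
R = 7.2 / 1.07
R = 6.729 cmH2O/(L/s)


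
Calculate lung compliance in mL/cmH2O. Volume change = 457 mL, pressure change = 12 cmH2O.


C = dV / dP
C = 457 / 12
C = 38.08 mL/cmH2O


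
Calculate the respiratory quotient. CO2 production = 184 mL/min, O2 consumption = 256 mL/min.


RQ = VCO2 / VO2
RQ = 184 / 256
RQ = 0.7188


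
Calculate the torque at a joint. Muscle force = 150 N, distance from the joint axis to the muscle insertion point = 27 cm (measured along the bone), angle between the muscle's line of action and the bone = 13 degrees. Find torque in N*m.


Torque = F * d * sin(theta)   (moment arm = d*sin(theta))
d = 27 cm = 0.27 m
Torque = 150 * 0.27 * sin(13)
Torque = 9.111 N*m


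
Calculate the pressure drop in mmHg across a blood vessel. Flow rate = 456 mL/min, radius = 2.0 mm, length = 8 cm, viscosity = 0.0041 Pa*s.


dP = 8*mu*L*Q / (pi*r^4)
Q = 456 mL/min = 7.6e-06 m^3/s
dP = 396.741 Pa = 396.741 / 133.322 mmHg = 2.976 mmHg


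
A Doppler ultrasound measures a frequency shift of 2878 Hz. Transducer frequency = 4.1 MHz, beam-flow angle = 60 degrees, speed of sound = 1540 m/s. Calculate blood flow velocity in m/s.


v = fd * c / (2 * f0 * cos(theta))
v = 2878 * 1540 / (2 * 4.1000e+06 * cos(60))
v = 1.081 m/s


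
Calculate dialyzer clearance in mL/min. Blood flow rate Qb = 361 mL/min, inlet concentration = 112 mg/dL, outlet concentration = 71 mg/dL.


K = Qb * (Cb_in - Cb_out) / Cb_in
K = 361 * (112 - 71) / 112
K = 132.2 mL/min


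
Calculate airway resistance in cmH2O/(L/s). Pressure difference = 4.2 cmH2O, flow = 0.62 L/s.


R = dP / flow
R = 4.2 / 0.62
R = 6.774 cmH2O/(L/s)


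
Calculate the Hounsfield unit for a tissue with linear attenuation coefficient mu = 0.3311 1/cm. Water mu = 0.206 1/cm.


HU = ((mu_tissue - mu_water) / mu_water) * 1000
HU = ((0.3311 - 0.206) / 0.206) * 1000
HU = 607.3


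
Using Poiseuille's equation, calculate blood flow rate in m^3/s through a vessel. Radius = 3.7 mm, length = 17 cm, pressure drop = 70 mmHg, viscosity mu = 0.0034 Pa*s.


Q = pi*r^4*dP / (8*mu*L)
r = 0.0037 m, L = 0.17 m
dP = 70 mmHg = 9332.54 Pa
Q = 0.001188 m^3/s


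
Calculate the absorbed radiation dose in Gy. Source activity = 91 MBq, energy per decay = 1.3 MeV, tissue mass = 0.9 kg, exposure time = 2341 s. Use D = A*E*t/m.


A = 91 MBq = 9.1000e+07 Bq
E = 1.3 MeV = 2.0826e-13 J
D = A*E*t/m = 9.1000e+07*2.0826e-13*2341/0.9
D = 0.0493 Gy


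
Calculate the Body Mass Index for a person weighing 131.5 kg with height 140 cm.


BMI = weight / height^2
height = 140 cm = 1.4 m
BMI = 131.5 / 1.4^2
BMI = 67.09 kg/m^2


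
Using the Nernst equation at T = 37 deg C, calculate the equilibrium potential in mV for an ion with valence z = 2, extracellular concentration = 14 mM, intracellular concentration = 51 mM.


E = (RT/(zF)) * ln(C_out/C_in)
T = 37 + 273.15 = 310.15 K
E = (8.314 * 310.15 / (2 * 96485)) * ln(14/51)
E = -17.27 mV


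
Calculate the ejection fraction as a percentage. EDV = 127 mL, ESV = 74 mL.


SV = EDV - ESV = 127 - 74 = 53 mL
EF = SV/EDV * 100 = 53/127 * 100
EF = 41.73%


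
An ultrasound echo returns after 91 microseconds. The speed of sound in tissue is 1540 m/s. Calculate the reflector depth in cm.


depth = c * t / 2
t = 91 us = 9.1000e-05 s
depth = 1540 * 9.1000e-05 / 2
depth = 0.07007 m = 7.007 cm


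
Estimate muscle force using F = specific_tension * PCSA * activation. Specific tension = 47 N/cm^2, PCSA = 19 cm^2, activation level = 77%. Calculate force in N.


F = sigma * PCSA * activation
F = 47 * 19 * 0.77
F = 687.6 N


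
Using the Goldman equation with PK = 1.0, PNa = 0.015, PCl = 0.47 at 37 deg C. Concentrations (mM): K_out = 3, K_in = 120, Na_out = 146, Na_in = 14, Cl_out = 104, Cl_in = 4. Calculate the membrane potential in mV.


Vm = (RT/F)*ln((PK*Ko + PNa*Nao + PCl*Cli)/(PK*Ki + PNa*Nai + PCl*Clo))
Numer = 7.07, Denom = 169.09
Vm = -84.84 mV


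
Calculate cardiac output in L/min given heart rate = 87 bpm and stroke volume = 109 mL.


CO = HR * SV
CO = 87 * 109 / 1000
CO = 9.483 L/min


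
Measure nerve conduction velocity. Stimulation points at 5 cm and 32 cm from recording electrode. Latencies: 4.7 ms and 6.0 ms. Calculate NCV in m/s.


Distance = (32 - 5) / 100 = 0.27 m
dt = (6.0 - 4.7) / 1000 = 0.0013 s
NCV = dist / dt = 207.7 m/s


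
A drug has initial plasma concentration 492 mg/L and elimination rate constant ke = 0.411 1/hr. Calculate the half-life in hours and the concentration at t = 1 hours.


t_half = ln(2) / ke = 0.693147 / 0.411 = 1.686 hr
C(t) = C0 * exp(-ke*t) = 492 * exp(-0.411*1)
C(1) = 326.2 mg/L


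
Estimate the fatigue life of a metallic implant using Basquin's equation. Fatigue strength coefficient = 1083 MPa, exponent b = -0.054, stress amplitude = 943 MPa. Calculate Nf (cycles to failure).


sigma_a = sigma_f' * (2Nf)^b
2Nf = (sigma_a/sigma_f')^(1/b)
2Nf = (943/1083)^(1/-0.054)
2Nf = 12.979962
Nf = 6.49


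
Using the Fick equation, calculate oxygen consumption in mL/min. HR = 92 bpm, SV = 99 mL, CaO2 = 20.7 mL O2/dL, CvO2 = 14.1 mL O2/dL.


CO = HR*SV = 92*99/1000 = 9.108 L/min
a-v O2 diff = 20.7 - 14.1 = 6.6 mL/dL
VO2 = CO * (CaO2-CvO2) * 10 dL/L
VO2 = 9.108 * 6.6 * 10
VO2 = 601.1 mL/min


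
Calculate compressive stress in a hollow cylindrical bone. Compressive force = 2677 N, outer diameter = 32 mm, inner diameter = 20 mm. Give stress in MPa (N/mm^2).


A = pi*(r_o^2 - r_i^2)
r_o = 16 mm, r_i = 10 mm
A = 490.088 mm^2
sigma = F/A = 2677 / 490.088
sigma = 5.462 MPa


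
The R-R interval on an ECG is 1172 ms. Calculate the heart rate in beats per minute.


HR = 60 / RR_interval(s)
RR = 1172 ms = 1.172 s
HR = 60 / 1.172 = 51.19 bpm


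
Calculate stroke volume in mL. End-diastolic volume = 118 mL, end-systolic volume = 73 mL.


SV = EDV - ESV
SV = 118 - 73
SV = 45 mL


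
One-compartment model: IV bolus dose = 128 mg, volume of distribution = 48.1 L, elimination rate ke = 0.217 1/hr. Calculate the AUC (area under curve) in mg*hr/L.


C0 = Dose/Vd = 128/48.1 = 2.66112 mg/L
AUC = C0/ke = 2.66112/0.217
AUC = 12.26 mg*hr/L


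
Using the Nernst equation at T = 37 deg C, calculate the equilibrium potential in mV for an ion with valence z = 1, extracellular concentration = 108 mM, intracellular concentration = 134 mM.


E = (RT/(zF)) * ln(C_out/C_in)
T = 37 + 273.15 = 310.15 K
E = (8.314 * 310.15 / (1 * 96485)) * ln(108/134)
E = -5.765 mV


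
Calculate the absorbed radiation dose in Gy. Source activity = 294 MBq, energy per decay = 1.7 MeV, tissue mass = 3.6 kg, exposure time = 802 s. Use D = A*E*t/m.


A = 294 MBq = 2.9400e+08 Bq
E = 1.7 MeV = 2.7234e-13 J
D = A*E*t/m = 2.9400e+08*2.7234e-13*802/3.6
D = 0.01784 Gy


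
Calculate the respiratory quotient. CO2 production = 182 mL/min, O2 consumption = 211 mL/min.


RQ = VCO2 / VO2
RQ = 182 / 211
RQ = 0.8626


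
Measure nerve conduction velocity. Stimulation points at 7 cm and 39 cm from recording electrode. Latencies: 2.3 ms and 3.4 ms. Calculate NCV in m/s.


Distance = (39 - 7) / 100 = 0.32 m
dt = (3.4 - 2.3) / 1000 = 0.0011 s
NCV = dist / dt = 290.9 m/s


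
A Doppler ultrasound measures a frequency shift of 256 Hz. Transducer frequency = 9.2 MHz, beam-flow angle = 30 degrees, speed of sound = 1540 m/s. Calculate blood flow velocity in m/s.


v = fd * c / (2 * f0 * cos(theta))
v = 256 * 1540 / (2 * 9.2000e+06 * cos(30))
v = 0.02474 m/s


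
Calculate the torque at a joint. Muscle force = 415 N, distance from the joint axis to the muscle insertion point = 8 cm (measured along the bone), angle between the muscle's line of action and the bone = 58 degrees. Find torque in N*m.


Torque = F * d * sin(theta)   (moment arm = d*sin(theta))
d = 8 cm = 0.08 m
Torque = 415 * 0.08 * sin(58)
Torque = 28.16 N*m


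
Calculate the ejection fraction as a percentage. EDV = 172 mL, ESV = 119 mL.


SV = EDV - ESV = 172 - 119 = 53 mL
EF = SV/EDV * 100 = 53/172 * 100
EF = 30.81%


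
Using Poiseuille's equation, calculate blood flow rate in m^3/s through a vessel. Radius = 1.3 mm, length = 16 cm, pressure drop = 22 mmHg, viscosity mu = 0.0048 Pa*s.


Q = pi*r^4*dP / (8*mu*L)
r = 0.0013 m, L = 0.16 m
dP = 22 mmHg = 2933.084 Pa
Q = 4.2835e-06 m^3/s


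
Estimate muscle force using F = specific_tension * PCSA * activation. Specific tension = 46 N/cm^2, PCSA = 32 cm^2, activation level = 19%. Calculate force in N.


F = sigma * PCSA * activation
F = 46 * 32 * 0.19
F = 279.7 N


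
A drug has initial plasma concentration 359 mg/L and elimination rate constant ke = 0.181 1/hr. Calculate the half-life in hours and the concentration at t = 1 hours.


t_half = ln(2) / ke = 0.693147 / 0.181 = 3.83 hr
C(t) = C0 * exp(-ke*t) = 359 * exp(-0.181*1)
C(1) = 299.6 mg/L


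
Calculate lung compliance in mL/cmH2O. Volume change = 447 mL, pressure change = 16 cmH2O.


C = dV / dP
C = 447 / 16
C = 27.94 mL/cmH2O


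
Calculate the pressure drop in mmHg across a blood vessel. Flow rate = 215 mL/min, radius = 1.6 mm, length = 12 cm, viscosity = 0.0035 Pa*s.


dP = 8*mu*L*Q / (pi*r^4)
Q = 215 mL/min = 3.58333e-06 m^3/s
dP = 584.785 Pa = 584.785 / 133.322 mmHg = 4.386 mmHg


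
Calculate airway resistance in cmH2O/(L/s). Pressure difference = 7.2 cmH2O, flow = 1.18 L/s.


R = dP / flow
R = 7.2 / 1.18
R = 6.102 cmH2O/(L/s)


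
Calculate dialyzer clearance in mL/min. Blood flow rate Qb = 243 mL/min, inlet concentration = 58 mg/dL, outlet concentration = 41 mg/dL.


K = Qb * (Cb_in - Cb_out) / Cb_in
K = 243 * (58 - 41) / 58
K = 71.22 mL/min


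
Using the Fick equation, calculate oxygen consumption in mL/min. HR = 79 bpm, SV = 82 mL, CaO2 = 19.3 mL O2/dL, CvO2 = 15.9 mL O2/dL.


CO = HR*SV = 79*82/1000 = 6.478 L/min
a-v O2 diff = 19.3 - 15.9 = 3.4 mL/dL
VO2 = CO * (CaO2-CvO2) * 10 dL/L
VO2 = 6.478 * 3.4 * 10
VO2 = 220.3 mL/min


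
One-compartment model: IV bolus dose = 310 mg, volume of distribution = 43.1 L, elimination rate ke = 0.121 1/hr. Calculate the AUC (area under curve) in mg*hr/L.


C0 = Dose/Vd = 310/43.1 = 7.19258 mg/L
AUC = C0/ke = 7.19258/0.121
AUC = 59.44 mg*hr/L


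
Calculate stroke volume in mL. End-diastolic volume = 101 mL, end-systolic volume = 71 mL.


SV = EDV - ESV
SV = 101 - 71
SV = 30 mL


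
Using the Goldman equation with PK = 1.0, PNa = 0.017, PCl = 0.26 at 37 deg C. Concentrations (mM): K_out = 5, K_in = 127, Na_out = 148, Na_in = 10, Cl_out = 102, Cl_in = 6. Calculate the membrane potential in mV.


Vm = (RT/F)*ln((PK*Ko + PNa*Nao + PCl*Cli)/(PK*Ki + PNa*Nai + PCl*Clo))
Numer = 9.076, Denom = 153.69
Vm = -75.61 mV


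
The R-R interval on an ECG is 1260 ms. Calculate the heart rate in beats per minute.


HR = 60 / RR_interval(s)
RR = 1260 ms = 1.26 s
HR = 60 / 1.26 = 47.62 bpm


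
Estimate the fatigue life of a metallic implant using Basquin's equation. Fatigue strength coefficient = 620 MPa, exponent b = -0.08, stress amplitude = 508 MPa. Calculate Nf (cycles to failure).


sigma_a = sigma_f' * (2Nf)^b
2Nf = (sigma_a/sigma_f')^(1/b)
2Nf = (508/620)^(1/-0.08)
2Nf = 12.067011
Nf = 6.034


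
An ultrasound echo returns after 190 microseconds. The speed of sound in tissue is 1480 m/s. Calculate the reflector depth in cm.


depth = c * t / 2
t = 190 us = 1.9000e-04 s
depth = 1480 * 1.9000e-04 / 2
depth = 0.1406 m = 14.06 cm


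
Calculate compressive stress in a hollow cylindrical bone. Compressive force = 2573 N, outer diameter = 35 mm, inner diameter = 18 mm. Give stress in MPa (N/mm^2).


A = pi*(r_o^2 - r_i^2)
r_o = 17.5 mm, r_i = 9 mm
A = 707.644 mm^2
sigma = F/A = 2573 / 707.644
sigma = 3.636 MPa


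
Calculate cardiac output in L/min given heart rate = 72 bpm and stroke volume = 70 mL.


CO = HR * SV
CO = 72 * 70 / 1000
CO = 5.04 L/min


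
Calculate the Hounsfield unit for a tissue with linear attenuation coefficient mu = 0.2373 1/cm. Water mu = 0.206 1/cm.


HU = ((mu_tissue - mu_water) / mu_water) * 1000
HU = ((0.2373 - 0.206) / 0.206) * 1000
HU = 151.9


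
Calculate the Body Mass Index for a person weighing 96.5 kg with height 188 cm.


BMI = weight / height^2
height = 188 cm = 1.88 m
BMI = 96.5 / 1.88^2
BMI = 27.3 kg/m^2


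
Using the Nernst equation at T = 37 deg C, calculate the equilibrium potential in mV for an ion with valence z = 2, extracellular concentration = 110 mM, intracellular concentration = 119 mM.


E = (RT/(zF)) * ln(C_out/C_in)
T = 37 + 273.15 = 310.15 K
E = (8.314 * 310.15 / (2 * 96485)) * ln(110/119)
E = -1.051 mV


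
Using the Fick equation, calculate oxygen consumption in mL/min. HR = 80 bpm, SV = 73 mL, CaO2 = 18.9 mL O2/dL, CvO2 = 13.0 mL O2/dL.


CO = HR*SV = 80*73/1000 = 5.84 L/min
a-v O2 diff = 18.9 - 13.0 = 5.9 mL/dL
VO2 = CO * (CaO2-CvO2) * 10 dL/L
VO2 = 5.84 * 5.9 * 10
VO2 = 344.6 mL/min


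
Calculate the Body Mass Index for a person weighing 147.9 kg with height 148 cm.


BMI = weight / height^2
height = 148 cm = 1.48 m
BMI = 147.9 / 1.48^2
BMI = 67.52 kg/m^2


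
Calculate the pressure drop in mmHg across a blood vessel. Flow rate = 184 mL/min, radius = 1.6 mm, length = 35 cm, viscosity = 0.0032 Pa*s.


dP = 8*mu*L*Q / (pi*r^4)
Q = 184 mL/min = 3.06667e-06 m^3/s
dP = 1334.58 Pa = 1334.58 / 133.322 mmHg = 10.01 mmHg


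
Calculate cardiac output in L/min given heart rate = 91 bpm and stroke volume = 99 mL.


CO = HR * SV
CO = 91 * 99 / 1000
CO = 9.009 L/min


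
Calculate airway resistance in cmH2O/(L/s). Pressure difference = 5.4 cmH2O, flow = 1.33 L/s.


R = dP / flow
R = 5.4 / 1.33
R = 4.06 cmH2O/(L/s)


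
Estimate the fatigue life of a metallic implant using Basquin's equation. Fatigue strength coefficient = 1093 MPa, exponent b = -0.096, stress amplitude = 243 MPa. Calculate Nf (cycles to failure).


sigma_a = sigma_f' * (2Nf)^b
2Nf = (sigma_a/sigma_f')^(1/b)
2Nf = (243/1093)^(1/-0.096)
2Nf = 6342025.8
Nf = 3.1710e+06


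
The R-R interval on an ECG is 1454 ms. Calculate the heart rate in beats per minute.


HR = 60 / RR_interval(s)
RR = 1454 ms = 1.454 s
HR = 60 / 1.454 = 41.27 bpm


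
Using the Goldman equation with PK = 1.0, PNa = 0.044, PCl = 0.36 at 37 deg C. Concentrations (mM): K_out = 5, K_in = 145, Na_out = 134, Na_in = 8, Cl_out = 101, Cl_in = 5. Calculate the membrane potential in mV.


Vm = (RT/F)*ln((PK*Ko + PNa*Nao + PCl*Cli)/(PK*Ki + PNa*Nai + PCl*Clo))
Numer = 12.696, Denom = 181.712
Vm = -71.12 mV


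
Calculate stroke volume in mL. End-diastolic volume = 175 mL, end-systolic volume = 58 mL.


SV = EDV - ESV
SV = 175 - 58
SV = 117 mL


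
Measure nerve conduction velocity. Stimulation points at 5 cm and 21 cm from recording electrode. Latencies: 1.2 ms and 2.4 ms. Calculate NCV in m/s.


Distance = (21 - 5) / 100 = 0.16 m
dt = (2.4 - 1.2) / 1000 = 0.0012 s
NCV = dist / dt = 133.3 m/s


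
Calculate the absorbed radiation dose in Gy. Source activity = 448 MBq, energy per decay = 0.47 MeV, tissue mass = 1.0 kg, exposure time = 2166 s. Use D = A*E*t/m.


A = 448 MBq = 4.4800e+08 Bq
E = 0.47 MeV = 7.5294e-14 J
D = A*E*t/m = 4.4800e+08*7.5294e-14*2166/1.0
D = 0.07306 Gy


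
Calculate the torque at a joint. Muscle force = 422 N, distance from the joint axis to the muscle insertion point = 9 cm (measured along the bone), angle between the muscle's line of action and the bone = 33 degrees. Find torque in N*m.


Torque = F * d * sin(theta)   (moment arm = d*sin(theta))
d = 9 cm = 0.09 m
Torque = 422 * 0.09 * sin(33)
Torque = 20.69 N*m


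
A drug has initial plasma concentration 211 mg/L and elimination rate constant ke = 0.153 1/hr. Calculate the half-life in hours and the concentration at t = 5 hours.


t_half = ln(2) / ke = 0.693147 / 0.153 = 4.53 hr
C(t) = C0 * exp(-ke*t) = 211 * exp(-0.153*5)
C(5) = 98.19 mg/L


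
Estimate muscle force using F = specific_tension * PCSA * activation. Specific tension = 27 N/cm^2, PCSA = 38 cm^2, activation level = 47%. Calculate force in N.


F = sigma * PCSA * activation
F = 27 * 38 * 0.47
F = 482.2 N


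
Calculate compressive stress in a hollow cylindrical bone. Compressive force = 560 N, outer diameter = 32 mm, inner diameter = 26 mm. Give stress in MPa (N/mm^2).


A = pi*(r_o^2 - r_i^2)
r_o = 16 mm, r_i = 13 mm
A = 273.319 mm^2
sigma = F/A = 560 / 273.319
sigma = 2.049 MPa
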